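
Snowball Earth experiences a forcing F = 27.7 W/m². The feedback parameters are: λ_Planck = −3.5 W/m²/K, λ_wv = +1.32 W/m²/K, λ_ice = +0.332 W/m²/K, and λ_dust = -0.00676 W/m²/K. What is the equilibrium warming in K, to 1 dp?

14.9 K

Net feedback parameter λ = (−3.5) + (+1.32) + (+0.332) + (-0.00676) = -1.85476 W/m²/K.
ΔT = −F/λ = −27.7/(-1.85476) = 14.9 K.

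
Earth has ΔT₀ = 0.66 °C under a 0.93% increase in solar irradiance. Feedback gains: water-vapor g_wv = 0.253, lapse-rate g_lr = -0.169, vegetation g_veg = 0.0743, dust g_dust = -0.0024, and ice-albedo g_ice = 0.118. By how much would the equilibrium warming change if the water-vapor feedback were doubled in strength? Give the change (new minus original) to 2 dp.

0.49 °C

Original: g = 0.2739, ΔT = 0.66/(1−0.2739) = 0.9090 °C.
With doubled water-vapor: g' = 0.5269, ΔT' = 0.66/(1−0.5269) = 1.3951 °C.
Change = 1.3951 − 0.9090 = 0.49 °C.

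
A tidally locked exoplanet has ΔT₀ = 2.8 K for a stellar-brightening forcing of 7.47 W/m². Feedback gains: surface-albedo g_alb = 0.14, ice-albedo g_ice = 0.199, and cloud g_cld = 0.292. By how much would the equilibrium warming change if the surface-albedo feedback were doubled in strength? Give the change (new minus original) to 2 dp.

4.64 K

Original: g = 0.631, ΔT = 2.8/(1−0.631) = 7.5881 K.
With doubled surface-albedo: g' = 0.771, ΔT' = 2.8/(1−0.771) = 12.2271 K.
Change = 12.2271 − 7.5881 = 4.64 K.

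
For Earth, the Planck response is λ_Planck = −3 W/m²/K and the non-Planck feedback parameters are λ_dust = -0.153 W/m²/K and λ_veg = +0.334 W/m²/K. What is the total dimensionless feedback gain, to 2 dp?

0.06

Convert to gains: g_dust = -0.153/3 = -0.051; g_veg = 0.334/3 = 0.1113.
Total gain g = 0.0603.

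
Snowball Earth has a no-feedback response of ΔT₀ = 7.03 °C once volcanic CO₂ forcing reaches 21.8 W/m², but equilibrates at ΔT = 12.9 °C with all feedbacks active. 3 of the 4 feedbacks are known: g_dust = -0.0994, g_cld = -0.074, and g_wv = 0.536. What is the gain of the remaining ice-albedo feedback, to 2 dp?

Amplification A = ΔT/ΔT₀ = 12.9/7.03 = 1.835.
Total gain g = 1 − 1/A = 1 − 1/1.835 = 0.455.
Known gains sum to -0.0994 − 0.074 + 0.536 = 0.3626.
g_ice = 0.455 − 0.3626 = 0.09.

0.09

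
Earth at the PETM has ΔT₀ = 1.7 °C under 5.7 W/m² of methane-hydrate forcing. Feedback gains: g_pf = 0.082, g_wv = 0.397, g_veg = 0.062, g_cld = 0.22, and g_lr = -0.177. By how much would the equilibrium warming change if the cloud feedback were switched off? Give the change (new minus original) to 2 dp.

Original: g = 0.584, ΔT = 1.7/(1−0.584) = 4.0865 °C.
Without cloud: g' = 0.364, ΔT' = 1.7/(1−0.364) = 2.6730 °C.
Change = 2.6730 − 4.0865 = -1.41 °C.

-1.41 °C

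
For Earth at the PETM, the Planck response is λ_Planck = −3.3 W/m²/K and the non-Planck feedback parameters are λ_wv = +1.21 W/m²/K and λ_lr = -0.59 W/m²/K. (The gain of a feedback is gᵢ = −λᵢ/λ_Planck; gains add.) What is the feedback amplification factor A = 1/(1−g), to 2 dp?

Convert to gains: g_wv = 1.21/3.3 = 0.3667; g_lr = -0.59/3.3 = -0.1788.
Total gain g = 0.1879.
A = 1/(1 − 0.1879) = 1.23.

1.23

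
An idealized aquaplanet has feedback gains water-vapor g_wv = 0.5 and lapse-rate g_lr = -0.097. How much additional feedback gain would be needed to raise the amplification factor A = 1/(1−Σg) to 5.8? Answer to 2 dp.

0.42

Current total gain = 0.403.
Target gain for A = 5.8: g* = 1 − 1/5.8 = 0.8276.
Additional gain needed = 0.8276 − 0.403 = 0.42.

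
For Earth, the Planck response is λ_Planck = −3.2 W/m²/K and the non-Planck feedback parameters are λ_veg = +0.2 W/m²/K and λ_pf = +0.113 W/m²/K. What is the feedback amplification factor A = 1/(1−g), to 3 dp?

1.108

Convert to gains: g_veg = 0.2/3.2 = 0.0625; g_pf = 0.113/3.2 = 0.03531.
Total gain g = 0.09781.
A = 1/(1 − 0.09781) = 1.108.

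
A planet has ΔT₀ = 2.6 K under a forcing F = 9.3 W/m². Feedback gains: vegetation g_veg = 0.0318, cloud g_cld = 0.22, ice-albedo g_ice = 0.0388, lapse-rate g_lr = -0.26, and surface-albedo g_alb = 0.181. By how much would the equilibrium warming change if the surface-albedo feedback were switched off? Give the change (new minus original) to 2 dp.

-0.62 K

Original: g = 0.2116, ΔT = 2.6/(1−0.2116) = 3.2978 K.
Without surface-albedo: g' = 0.0306, ΔT' = 2.6/(1−0.0306) = 2.6821 K.
Change = 2.6821 − 3.2978 = -0.62 K.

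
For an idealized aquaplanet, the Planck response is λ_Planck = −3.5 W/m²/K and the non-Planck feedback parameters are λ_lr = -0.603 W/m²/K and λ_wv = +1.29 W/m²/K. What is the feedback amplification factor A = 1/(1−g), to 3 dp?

Convert to gains: g_lr = -0.603/3.5 = -0.1723; g_wv = 1.29/3.5 = 0.3686.
Total gain g = 0.1963.
A = 1/(1 − 0.1963) = 1.244.

1.244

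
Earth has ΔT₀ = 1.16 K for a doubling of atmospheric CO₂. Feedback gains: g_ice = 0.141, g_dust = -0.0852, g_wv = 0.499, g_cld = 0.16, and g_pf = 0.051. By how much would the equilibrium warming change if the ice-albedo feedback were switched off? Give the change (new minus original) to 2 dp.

-1.86 K

Original: g = 0.7658, ΔT = 1.16/(1−0.7658) = 4.9530 K.
Without ice-albedo: g' = 0.6248, ΔT' = 1.16/(1−0.6248) = 3.0917 K.
Change = 3.0917 − 4.9530 = -1.86 K.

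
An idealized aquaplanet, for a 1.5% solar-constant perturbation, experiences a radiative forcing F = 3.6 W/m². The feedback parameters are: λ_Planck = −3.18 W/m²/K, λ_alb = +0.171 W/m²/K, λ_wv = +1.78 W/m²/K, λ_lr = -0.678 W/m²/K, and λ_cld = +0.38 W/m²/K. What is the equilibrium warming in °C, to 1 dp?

Net feedback parameter λ = (−3.18) + (+0.171) + (+1.78) + (-0.678) + (+0.38) = -1.527 W/m²/K.
ΔT = −F/λ = −3.6/(-1.527) = 2.4 °C.

2.4 °C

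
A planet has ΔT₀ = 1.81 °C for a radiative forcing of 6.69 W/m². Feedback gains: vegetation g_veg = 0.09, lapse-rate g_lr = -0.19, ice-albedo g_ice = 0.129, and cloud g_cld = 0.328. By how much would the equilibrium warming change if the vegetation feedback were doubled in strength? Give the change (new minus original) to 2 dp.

0.46 °C

Original: g = 0.357, ΔT = 1.81/(1−0.357) = 2.8149 °C.
With doubled vegetation: g' = 0.447, ΔT' = 1.81/(1−0.447) = 3.2731 °C.
Change = 3.2731 − 2.8149 = 0.46 °C.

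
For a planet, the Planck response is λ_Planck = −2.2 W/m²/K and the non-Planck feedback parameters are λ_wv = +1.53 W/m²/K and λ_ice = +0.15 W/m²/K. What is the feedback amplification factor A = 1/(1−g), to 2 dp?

4.23

Convert to gains: g_wv = 1.53/2.2 = 0.6955; g_ice = 0.15/2.2 = 0.06818.
Total gain g = 0.76368.
A = 1/(1 − 0.76368) = 4.23.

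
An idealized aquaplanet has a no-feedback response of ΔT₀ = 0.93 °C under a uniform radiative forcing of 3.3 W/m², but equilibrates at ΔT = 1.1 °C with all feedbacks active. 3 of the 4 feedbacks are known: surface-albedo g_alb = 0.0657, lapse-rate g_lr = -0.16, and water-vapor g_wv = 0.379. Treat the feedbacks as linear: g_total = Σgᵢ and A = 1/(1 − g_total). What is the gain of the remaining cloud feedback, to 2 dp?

Amplification A = ΔT/ΔT₀ = 1.1/0.93 = 1.183.
Total gain g = 1 − 1/A = 1 − 1/1.183 = 0.1547.
Known gains sum to 0.0657 − 0.16 + 0.379 = 0.2847.
g_cld = 0.1547 − 0.2847 = -0.13.

-0.13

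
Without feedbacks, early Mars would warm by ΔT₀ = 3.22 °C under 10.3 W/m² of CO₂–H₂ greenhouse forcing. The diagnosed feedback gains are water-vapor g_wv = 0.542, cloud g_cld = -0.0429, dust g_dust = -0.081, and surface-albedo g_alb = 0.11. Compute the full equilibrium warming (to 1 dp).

Total gain g = 0.542 − 0.0429 − 0.081 + 0.11 = 0.5281.
Amplification A = 1/(1 − 0.5281) = 2.119.
ΔT = 3.22 × 2.119 = 6.8 °C.

6.8 °C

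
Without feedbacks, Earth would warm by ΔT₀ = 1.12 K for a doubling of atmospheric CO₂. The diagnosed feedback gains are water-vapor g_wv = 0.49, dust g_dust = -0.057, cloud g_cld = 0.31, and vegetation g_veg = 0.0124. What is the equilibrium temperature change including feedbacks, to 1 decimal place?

4.6 K

Total gain g = 0.49 − 0.057 + 0.31 + 0.0124 = 0.7554.
Amplification A = 1/(1 − 0.7554) = 4.088.
ΔT = 1.12 × 4.088 = 4.6 K.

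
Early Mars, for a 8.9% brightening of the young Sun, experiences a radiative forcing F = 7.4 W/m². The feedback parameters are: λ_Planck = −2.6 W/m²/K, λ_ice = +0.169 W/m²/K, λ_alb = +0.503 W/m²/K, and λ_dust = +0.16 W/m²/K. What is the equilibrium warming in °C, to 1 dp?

Net feedback parameter λ = (−2.6) + (+0.169) + (+0.503) + (+0.16) = -1.768 W/m²/K.
ΔT = −F/λ = −7.4/(-1.768) = 4.2 °C.

4.2 °C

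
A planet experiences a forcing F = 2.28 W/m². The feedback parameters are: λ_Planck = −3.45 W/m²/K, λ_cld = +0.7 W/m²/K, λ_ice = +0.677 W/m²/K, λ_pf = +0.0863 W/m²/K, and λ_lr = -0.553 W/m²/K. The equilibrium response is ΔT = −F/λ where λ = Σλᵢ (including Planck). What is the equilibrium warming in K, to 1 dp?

Net feedback parameter λ = (−3.45) + (+0.7) + (+0.677) + (+0.0863) + (-0.553) = -2.5397 W/m²/K.
ΔT = −F/λ = −2.28/(-2.5397) = 0.9 K.

0.9 K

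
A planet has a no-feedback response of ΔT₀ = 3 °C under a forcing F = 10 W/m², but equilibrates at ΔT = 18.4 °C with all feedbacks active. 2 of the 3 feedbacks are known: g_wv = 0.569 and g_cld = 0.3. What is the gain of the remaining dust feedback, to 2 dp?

Amplification A = ΔT/ΔT₀ = 18.4/3 = 6.133.
Total gain g = 1 − 1/A = 1 − 1/6.133 = 0.8369.
Known gains sum to 0.569 + 0.3 = 0.869.
g_dust = 0.8369 − 0.869 = -0.03.

-0.03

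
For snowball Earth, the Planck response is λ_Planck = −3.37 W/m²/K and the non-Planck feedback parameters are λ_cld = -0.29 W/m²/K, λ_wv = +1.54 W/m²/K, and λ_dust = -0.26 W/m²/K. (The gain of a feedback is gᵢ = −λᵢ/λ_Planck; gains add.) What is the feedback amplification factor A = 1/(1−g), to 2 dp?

1.42

Convert to gains: g_cld = -0.29/3.37 = -0.08605; g_wv = 1.54/3.37 = 0.457; g_dust = -0.26/3.37 = -0.07715.
Total gain g = 0.2938.
A = 1/(1 − 0.2938) = 1.42.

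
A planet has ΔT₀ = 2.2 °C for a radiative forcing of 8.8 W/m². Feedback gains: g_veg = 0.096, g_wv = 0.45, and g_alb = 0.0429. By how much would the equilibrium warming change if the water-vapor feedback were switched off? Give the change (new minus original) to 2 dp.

-2.80 °C

Original: g = 0.5889, ΔT = 2.2/(1−0.5889) = 5.3515 °C.
Without water-vapor: g' = 0.1389, ΔT' = 2.2/(1−0.1389) = 2.5549 °C.
Change = 2.5549 − 5.3515 = -2.80 °C.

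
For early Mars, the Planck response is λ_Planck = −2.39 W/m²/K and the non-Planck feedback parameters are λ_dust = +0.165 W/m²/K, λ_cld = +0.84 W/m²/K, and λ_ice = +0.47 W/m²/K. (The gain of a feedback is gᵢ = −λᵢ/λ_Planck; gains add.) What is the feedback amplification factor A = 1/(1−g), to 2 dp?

Convert to gains: g_dust = 0.165/2.39 = 0.06904; g_cld = 0.84/2.39 = 0.3515; g_ice = 0.47/2.39 = 0.1967.
Total gain g = 0.61724.
A = 1/(1 − 0.61724) = 2.61.

2.61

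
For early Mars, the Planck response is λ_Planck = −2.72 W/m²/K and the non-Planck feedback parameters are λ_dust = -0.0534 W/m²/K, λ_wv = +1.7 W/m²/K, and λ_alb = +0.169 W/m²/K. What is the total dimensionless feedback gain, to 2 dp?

0.67

Convert to gains: g_dust = -0.0534/2.72 = -0.01963; g_wv = 1.7/2.72 = 0.625; g_alb = 0.169/2.72 = 0.06213.
Total gain g = 0.6675.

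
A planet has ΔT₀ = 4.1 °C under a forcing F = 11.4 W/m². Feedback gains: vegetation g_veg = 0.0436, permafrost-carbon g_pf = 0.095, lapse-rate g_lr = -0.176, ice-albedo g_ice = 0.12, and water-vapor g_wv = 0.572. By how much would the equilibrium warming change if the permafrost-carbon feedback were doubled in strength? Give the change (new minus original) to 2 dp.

Original: g = 0.6546, ΔT = 4.1/(1−0.6546) = 11.8703 °C.
With doubled permafrost-carbon: g' = 0.7496, ΔT' = 4.1/(1−0.7496) = 16.3738 °C.
Change = 16.3738 − 11.8703 = 4.50 °C.

4.50 °C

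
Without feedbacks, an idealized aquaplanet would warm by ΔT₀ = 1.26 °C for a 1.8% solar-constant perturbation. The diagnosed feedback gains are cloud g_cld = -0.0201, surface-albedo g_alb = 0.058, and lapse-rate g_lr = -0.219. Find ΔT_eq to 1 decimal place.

Total gain g = -0.0201 + 0.058 − 0.219 = -0.1811.
Amplification A = 1/(1 + 0.1811) = 0.8467.
ΔT = 1.26 × 0.8467 = 1.1 °C.

1.1 °C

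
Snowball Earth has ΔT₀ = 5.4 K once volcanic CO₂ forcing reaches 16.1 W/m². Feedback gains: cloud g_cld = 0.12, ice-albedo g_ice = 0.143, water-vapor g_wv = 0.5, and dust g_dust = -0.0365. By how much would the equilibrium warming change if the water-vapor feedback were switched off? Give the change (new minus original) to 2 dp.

-12.76 K

Original: g = 0.7265, ΔT = 5.4/(1−0.7265) = 19.7441 K.
Without water-vapor: g' = 0.2265, ΔT' = 5.4/(1−0.2265) = 6.9813 K.
Change = 6.9813 − 19.7441 = -12.76 K.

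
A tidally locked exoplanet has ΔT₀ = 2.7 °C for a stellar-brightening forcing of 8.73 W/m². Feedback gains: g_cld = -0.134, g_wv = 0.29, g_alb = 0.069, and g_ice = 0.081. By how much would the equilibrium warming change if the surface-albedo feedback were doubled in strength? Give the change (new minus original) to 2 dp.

0.43 °C

Original: g = 0.306, ΔT = 2.7/(1−0.306) = 3.8905 °C.
With doubled surface-albedo: g' = 0.375, ΔT' = 2.7/(1−0.375) = 4.3200 °C.
Change = 4.3200 − 3.8905 = 0.43 °C.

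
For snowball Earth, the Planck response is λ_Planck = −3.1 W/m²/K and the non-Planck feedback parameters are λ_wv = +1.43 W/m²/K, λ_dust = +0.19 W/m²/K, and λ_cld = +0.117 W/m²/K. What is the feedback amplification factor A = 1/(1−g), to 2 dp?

2.27

Convert to gains: g_wv = 1.43/3.1 = 0.4613; g_dust = 0.19/3.1 = 0.06129; g_cld = 0.117/3.1 = 0.03774.
Total gain g = 0.56033.
A = 1/(1 − 0.56033) = 2.27.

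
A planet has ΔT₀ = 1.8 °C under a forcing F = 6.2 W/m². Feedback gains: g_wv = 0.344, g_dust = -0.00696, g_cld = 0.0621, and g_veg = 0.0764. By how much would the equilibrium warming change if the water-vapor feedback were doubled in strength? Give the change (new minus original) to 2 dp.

6.54 °C

Original: g = 0.47554, ΔT = 1.8/(1−0.47554) = 3.4321 °C.
With doubled water-vapor: g' = 0.81954, ΔT' = 1.8/(1−0.81954) = 9.9745 °C.
Change = 9.9745 − 3.4321 = 6.54 °C.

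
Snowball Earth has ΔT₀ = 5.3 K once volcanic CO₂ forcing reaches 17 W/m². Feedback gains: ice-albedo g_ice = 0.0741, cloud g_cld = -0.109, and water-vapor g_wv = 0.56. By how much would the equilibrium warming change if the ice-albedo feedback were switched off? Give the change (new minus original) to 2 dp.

Original: g = 0.5251, ΔT = 5.3/(1−0.5251) = 11.1602 K.
Without ice-albedo: g' = 0.451, ΔT' = 5.3/(1−0.451) = 9.6539 K.
Change = 9.6539 − 11.1602 = -1.51 K.

-1.51 K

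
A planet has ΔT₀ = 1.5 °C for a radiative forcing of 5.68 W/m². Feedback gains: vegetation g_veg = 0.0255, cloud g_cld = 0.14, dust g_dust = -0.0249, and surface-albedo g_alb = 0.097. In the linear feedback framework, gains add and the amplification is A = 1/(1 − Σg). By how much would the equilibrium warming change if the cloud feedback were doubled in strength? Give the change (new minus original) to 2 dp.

0.44 °C

Original: g = 0.2376, ΔT = 1.5/(1−0.2376) = 1.9675 °C.
With doubled cloud: g' = 0.3776, ΔT' = 1.5/(1−0.3776) = 2.4100 °C.
Change = 2.4100 − 1.9675 = 0.44 °C.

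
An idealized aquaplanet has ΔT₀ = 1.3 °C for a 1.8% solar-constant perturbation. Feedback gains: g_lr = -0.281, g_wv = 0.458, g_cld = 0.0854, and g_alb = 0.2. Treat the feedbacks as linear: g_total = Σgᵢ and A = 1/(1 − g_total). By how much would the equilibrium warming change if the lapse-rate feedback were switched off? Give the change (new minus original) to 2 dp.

Original: g = 0.4624, ΔT = 1.3/(1−0.4624) = 2.4182 °C.
Without lapse-rate: g' = 0.7434, ΔT' = 1.3/(1−0.7434) = 5.0663 °C.
Change = 5.0663 − 2.4182 = 2.65 °C.

2.65 °C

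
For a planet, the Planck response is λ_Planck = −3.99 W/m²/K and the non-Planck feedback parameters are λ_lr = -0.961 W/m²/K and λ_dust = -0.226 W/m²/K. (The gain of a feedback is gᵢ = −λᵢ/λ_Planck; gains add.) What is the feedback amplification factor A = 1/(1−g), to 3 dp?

0.771

Convert to gains: g_lr = -0.961/3.99 = -0.2409; g_dust = -0.226/3.99 = -0.05664.
Total gain g = -0.29754.
A = 1/(1 + 0.29754) = 0.771.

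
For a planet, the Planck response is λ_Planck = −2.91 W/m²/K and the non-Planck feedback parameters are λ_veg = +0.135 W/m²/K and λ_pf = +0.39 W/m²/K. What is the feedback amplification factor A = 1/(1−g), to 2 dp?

Convert to gains: g_veg = 0.135/2.91 = 0.04639; g_pf = 0.39/2.91 = 0.134.
Total gain g = 0.18039.
A = 1/(1 − 0.18039) = 1.22.

1.22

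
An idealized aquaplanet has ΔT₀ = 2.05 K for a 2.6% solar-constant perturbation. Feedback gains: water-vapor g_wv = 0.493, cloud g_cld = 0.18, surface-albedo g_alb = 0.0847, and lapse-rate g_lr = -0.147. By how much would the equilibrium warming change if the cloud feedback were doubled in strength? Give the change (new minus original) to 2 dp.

4.53 K

Original: g = 0.6107, ΔT = 2.05/(1−0.6107) = 5.2659 K.
With doubled cloud: g' = 0.7907, ΔT' = 2.05/(1−0.7907) = 9.7946 K.
Change = 9.7946 − 5.2659 = 4.53 K.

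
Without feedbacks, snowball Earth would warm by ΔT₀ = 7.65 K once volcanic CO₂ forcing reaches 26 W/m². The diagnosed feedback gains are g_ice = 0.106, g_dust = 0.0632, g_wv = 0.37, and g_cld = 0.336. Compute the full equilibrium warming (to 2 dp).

Total gain g = 0.106 + 0.0632 + 0.37 + 0.336 = 0.8752.
Amplification A = 1/(1 − 0.8752) = 8.013.
ΔT = 7.65 × 8.013 = 61.30 K.

61.30 K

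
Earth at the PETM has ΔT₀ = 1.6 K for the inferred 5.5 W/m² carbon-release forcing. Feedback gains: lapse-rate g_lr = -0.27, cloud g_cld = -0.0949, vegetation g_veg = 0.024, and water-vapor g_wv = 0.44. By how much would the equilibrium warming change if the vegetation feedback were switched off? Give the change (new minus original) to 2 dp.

Original: g = 0.0991, ΔT = 1.6/(1−0.0991) = 1.7760 K.
Without vegetation: g' = 0.0751, ΔT' = 1.6/(1−0.0751) = 1.7299 K.
Change = 1.7299 − 1.7760 = -0.05 K.

-0.05 K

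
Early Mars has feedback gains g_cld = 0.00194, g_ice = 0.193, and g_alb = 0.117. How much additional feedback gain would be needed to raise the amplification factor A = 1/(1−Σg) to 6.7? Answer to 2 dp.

Current total gain = 0.31194.
Target gain for A = 6.7: g* = 1 − 1/6.7 = 0.8507.
Additional gain needed = 0.8507 − 0.31194 = 0.54.

0.54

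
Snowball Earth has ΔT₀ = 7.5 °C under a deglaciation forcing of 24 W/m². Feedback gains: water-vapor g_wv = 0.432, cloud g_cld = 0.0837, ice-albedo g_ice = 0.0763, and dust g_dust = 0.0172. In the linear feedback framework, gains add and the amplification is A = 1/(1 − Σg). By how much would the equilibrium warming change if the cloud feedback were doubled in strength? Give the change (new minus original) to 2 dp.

Original: g = 0.6092, ΔT = 7.5/(1−0.6092) = 19.1914 °C.
With doubled cloud: g' = 0.6929, ΔT' = 7.5/(1−0.6929) = 24.4220 °C.
Change = 24.4220 − 19.1914 = 5.23 °C.

5.23 °C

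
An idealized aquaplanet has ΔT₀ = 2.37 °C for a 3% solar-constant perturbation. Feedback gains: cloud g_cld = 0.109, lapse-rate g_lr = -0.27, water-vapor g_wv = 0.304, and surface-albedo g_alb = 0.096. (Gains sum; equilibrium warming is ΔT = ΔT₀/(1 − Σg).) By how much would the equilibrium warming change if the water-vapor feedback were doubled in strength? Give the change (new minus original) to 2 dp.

2.07 °C

Original: g = 0.239, ΔT = 2.37/(1−0.239) = 3.1143 °C.
With doubled water-vapor: g' = 0.543, ΔT' = 2.37/(1−0.543) = 5.1860 °C.
Change = 5.1860 − 3.1143 = 2.07 °C.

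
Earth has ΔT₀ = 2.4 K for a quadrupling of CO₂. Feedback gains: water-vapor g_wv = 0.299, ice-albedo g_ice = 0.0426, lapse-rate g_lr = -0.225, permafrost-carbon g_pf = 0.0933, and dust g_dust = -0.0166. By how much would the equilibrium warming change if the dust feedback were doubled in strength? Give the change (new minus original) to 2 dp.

-0.06 K

Original: g = 0.1933, ΔT = 2.4/(1−0.1933) = 2.9751 K.
With doubled dust: g' = 0.1767, ΔT' = 2.4/(1−0.1767) = 2.9151 K.
Change = 2.9151 − 2.9751 = -0.06 K.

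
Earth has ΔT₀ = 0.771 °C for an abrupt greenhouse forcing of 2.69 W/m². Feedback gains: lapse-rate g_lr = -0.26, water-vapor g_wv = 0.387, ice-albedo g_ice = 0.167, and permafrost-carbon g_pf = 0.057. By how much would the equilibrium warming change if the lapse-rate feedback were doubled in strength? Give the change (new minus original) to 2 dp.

-0.34 °C

Original: g = 0.351, ΔT = 0.771/(1−0.351) = 1.1880 °C.
With doubled lapse-rate: g' = 0.091, ΔT' = 0.771/(1−0.091) = 0.8482 °C.
Change = 0.8482 − 1.1880 = -0.34 °C.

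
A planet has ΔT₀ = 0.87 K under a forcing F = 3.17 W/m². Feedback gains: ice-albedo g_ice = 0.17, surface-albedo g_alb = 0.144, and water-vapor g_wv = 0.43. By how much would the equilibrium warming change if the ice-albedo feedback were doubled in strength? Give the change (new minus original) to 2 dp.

Original: g = 0.744, ΔT = 0.87/(1−0.744) = 3.3984 K.
With doubled ice-albedo: g' = 0.914, ΔT' = 0.87/(1−0.914) = 10.1163 K.
Change = 10.1163 − 3.3984 = 6.72 K.

6.72 K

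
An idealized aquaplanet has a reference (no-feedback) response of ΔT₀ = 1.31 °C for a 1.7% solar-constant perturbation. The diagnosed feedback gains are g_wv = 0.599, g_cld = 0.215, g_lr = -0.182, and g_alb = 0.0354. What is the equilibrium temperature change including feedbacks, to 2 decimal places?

Total gain g = 0.599 + 0.215 − 0.182 + 0.0354 = 0.6674.
Amplification A = 1/(1 − 0.6674) = 3.007.
ΔT = 1.31 × 3.007 = 3.94 °C.

3.94 °C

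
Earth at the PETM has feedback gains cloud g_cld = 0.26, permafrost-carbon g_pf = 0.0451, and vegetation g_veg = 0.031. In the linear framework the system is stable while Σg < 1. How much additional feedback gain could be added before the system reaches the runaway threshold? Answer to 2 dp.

Current total gain = 0.26 + 0.0451 + 0.031 = 0.3361.
Margin to runaway = 1 − 0.3361 = 0.66.

0.66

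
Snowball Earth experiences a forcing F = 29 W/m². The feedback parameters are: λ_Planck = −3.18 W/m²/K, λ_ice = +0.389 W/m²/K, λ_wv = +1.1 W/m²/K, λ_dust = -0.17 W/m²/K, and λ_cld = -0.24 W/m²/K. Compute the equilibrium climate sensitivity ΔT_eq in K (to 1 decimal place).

13.8 K

Net feedback parameter λ = (−3.18) + (+0.389) + (+1.1) + (-0.17) + (-0.24) = -2.101 W/m²/K.
ΔT = −F/λ = −29/(-2.101) = 13.8 K.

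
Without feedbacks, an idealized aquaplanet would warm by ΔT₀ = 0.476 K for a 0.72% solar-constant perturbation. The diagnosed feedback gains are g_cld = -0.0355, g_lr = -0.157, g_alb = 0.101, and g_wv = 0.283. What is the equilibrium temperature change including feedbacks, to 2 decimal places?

Total gain g = -0.0355 − 0.157 + 0.101 + 0.283 = 0.1915.
Amplification A = 1/(1 − 0.1915) = 1.237.
ΔT = 0.476 × 1.237 = 0.59 K.

0.59 K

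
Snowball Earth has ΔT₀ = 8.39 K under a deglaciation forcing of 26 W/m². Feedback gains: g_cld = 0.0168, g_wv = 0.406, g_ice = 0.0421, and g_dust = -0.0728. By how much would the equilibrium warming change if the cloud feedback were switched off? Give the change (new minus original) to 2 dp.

Original: g = 0.3921, ΔT = 8.39/(1−0.3921) = 13.8016 K.
Without cloud: g' = 0.3753, ΔT' = 8.39/(1−0.3753) = 13.4304 K.
Change = 13.4304 − 13.8016 = -0.37 K.

-0.37 K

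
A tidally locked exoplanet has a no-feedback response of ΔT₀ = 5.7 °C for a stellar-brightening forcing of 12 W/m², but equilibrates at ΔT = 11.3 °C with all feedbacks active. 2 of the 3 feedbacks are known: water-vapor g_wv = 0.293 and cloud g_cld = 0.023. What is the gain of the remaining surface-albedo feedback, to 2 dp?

0.18

Amplification A = ΔT/ΔT₀ = 11.3/5.7 = 1.982.
Total gain g = 1 − 1/A = 1 − 1/1.982 = 0.4955.
Known gains sum to 0.293 + 0.023 = 0.316.
g_alb = 0.4955 − 0.316 = 0.18.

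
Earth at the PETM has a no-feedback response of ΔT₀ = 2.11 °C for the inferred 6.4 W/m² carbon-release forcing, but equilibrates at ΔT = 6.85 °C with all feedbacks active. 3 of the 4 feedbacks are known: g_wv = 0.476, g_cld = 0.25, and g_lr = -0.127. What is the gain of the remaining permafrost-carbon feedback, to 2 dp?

0.09

Amplification A = ΔT/ΔT₀ = 6.85/2.11 = 3.246.
Total gain g = 1 − 1/A = 1 − 1/3.246 = 0.6919.
Known gains sum to 0.476 + 0.25 − 0.127 = 0.599.
g_pf = 0.6919 − 0.599 = 0.09.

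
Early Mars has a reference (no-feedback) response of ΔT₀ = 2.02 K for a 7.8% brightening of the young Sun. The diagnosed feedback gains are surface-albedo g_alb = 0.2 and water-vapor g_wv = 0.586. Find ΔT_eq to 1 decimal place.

Total gain g = 0.2 + 0.586 = 0.786.
Amplification A = 1/(1 − 0.786) = 4.673.
ΔT = 2.02 × 4.673 = 9.4 K.

9.4 K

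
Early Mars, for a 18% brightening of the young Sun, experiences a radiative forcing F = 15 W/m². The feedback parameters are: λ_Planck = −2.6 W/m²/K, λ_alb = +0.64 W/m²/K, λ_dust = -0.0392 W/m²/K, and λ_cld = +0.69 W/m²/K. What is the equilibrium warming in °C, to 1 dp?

Net feedback parameter λ = (−2.6) + (+0.64) + (-0.0392) + (+0.69) = -1.3092 W/m²/K.
ΔT = −F/λ = −15/(-1.3092) = 11.5 °C.

11.5 °C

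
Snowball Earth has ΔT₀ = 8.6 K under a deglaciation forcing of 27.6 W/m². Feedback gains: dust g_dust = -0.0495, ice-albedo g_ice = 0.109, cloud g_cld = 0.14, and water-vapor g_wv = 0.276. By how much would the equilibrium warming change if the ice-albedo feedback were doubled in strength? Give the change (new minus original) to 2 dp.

Original: g = 0.4755, ΔT = 8.6/(1−0.4755) = 16.3966 K.
With doubled ice-albedo: g' = 0.5845, ΔT' = 8.6/(1−0.5845) = 20.6980 K.
Change = 20.6980 − 16.3966 = 4.30 K.

4.30 K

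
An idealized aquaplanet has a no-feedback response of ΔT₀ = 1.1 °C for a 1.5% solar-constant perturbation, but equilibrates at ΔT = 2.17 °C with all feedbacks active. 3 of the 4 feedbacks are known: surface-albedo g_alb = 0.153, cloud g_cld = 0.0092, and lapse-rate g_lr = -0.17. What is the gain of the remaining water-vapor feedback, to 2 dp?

Amplification A = ΔT/ΔT₀ = 2.17/1.1 = 1.973.
Total gain g = 1 − 1/A = 1 − 1/1.973 = 0.4932.
Known gains sum to 0.153 + 0.0092 − 0.17 = -0.0078.
g_wv = 0.4932 + 0.0078 = 0.50.

0.50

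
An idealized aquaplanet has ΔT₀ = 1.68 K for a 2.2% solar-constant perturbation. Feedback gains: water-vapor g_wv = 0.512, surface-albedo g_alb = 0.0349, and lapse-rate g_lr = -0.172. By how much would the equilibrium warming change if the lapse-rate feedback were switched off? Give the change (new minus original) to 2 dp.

1.02 K

Original: g = 0.3749, ΔT = 1.68/(1−0.3749) = 2.6876 K.
Without lapse-rate: g' = 0.5469, ΔT' = 1.68/(1−0.5469) = 3.7078 K.
Change = 3.7078 − 2.6876 = 1.02 K.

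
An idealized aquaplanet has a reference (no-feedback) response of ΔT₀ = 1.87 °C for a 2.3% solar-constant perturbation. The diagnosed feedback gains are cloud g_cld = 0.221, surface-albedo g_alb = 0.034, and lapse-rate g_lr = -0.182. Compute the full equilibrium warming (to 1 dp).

Total gain g = 0.221 + 0.034 − 0.182 = 0.073.
Amplification A = 1/(1 − 0.073) = 1.079.
ΔT = 1.87 × 1.079 = 2.0 °C.

2.0 °C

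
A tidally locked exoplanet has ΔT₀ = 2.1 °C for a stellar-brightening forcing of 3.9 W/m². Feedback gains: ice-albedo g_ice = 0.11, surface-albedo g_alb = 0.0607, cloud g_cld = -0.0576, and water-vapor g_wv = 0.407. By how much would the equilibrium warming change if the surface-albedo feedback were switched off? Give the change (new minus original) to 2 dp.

Original: g = 0.5201, ΔT = 2.1/(1−0.5201) = 4.3759 °C.
Without surface-albedo: g' = 0.4594, ΔT' = 2.1/(1−0.4594) = 3.8846 °C.
Change = 3.8846 − 4.3759 = -0.49 °C.

-0.49 °C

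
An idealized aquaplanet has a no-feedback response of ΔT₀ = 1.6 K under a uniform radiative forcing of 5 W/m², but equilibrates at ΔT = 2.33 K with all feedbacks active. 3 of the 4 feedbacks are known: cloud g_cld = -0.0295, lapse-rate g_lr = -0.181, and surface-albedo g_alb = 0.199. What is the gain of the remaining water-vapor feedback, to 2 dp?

0.32

Amplification A = ΔT/ΔT₀ = 2.33/1.6 = 1.456.
Total gain g = 1 − 1/A = 1 − 1/1.456 = 0.3132.
Known gains sum to -0.0295 − 0.181 + 0.199 = -0.0115.
g_wv = 0.3132 + 0.0115 = 0.32.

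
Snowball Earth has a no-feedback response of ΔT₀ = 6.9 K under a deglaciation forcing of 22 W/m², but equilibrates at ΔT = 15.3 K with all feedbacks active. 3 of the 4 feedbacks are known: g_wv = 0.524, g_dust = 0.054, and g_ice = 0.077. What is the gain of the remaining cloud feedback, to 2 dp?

-0.11

Amplification A = ΔT/ΔT₀ = 15.3/6.9 = 2.217.
Total gain g = 1 − 1/A = 1 − 1/2.217 = 0.5489.
Known gains sum to 0.524 + 0.054 + 0.077 = 0.655.
g_cld = 0.5489 − 0.655 = -0.11.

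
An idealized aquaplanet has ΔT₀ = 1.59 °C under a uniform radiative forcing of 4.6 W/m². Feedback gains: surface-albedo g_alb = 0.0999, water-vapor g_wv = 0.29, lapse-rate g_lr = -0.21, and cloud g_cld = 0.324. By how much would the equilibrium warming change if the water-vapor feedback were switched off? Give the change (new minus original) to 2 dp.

Original: g = 0.5039, ΔT = 1.59/(1−0.5039) = 3.2050 °C.
Without water-vapor: g' = 0.2139, ΔT' = 1.59/(1−0.2139) = 2.0226 °C.
Change = 2.0226 − 3.2050 = -1.18 °C.

-1.18 °C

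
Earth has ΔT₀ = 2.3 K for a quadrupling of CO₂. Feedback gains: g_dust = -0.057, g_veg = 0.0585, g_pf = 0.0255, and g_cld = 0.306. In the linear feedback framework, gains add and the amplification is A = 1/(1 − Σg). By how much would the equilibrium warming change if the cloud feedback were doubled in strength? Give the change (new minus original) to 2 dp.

Original: g = 0.333, ΔT = 2.3/(1−0.333) = 3.4483 K.
With doubled cloud: g' = 0.639, ΔT' = 2.3/(1−0.639) = 6.3712 K.
Change = 6.3712 − 3.4483 = 2.92 K.

2.92 K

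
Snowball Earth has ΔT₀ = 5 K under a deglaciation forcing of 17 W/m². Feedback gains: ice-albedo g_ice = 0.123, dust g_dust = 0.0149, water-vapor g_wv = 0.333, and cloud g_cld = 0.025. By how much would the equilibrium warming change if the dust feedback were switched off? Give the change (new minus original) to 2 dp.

Original: g = 0.4959, ΔT = 5/(1−0.4959) = 9.9187 K.
Without dust: g' = 0.481, ΔT' = 5/(1−0.481) = 9.6339 K.
Change = 9.6339 − 9.9187 = -0.28 K.

-0.28 K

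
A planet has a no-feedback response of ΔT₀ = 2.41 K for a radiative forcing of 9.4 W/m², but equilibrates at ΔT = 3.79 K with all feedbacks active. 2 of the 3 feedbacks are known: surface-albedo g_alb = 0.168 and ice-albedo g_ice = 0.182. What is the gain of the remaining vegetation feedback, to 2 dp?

Amplification A = ΔT/ΔT₀ = 3.79/2.41 = 1.573.
Total gain g = 1 − 1/A = 1 − 1/1.573 = 0.3643.
Known gains sum to 0.168 + 0.182 = 0.35.
g_veg = 0.3643 − 0.35 = 0.01.

0.01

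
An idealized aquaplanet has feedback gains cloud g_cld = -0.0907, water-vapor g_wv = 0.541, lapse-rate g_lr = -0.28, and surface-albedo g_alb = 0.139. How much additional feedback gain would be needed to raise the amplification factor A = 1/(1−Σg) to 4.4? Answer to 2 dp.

0.46

Current total gain = 0.3093.
Target gain for A = 4.4: g* = 1 − 1/4.4 = 0.7727.
Additional gain needed = 0.7727 − 0.3093 = 0.46.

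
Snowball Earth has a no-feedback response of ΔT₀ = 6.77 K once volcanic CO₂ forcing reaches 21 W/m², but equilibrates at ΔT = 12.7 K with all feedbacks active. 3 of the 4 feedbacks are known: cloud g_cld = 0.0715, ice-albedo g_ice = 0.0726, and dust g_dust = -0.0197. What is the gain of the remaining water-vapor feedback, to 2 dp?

Amplification A = ΔT/ΔT₀ = 12.7/6.77 = 1.876.
Total gain g = 1 − 1/A = 1 − 1/1.876 = 0.467.
Known gains sum to 0.0715 + 0.0726 − 0.0197 = 0.1244.
g_wv = 0.467 − 0.1244 = 0.34.

0.34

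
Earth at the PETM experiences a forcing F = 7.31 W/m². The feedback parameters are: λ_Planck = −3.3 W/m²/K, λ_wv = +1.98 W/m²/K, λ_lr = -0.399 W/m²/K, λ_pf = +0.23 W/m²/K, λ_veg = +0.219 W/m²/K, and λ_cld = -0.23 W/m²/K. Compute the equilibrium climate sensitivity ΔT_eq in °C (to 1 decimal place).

Net feedback parameter λ = (−3.3) + (+1.98) + (-0.399) + (+0.23) + (+0.219) + (-0.23) = -1.5 W/m²/K.
ΔT = −F/λ = −7.31/(-1.5) = 4.9 °C.

4.9 °C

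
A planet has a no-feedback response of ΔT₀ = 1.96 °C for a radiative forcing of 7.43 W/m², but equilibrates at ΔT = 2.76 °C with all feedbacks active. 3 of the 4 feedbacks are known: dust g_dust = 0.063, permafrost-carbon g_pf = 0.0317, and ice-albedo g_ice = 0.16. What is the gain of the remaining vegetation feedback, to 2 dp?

Amplification A = ΔT/ΔT₀ = 2.76/1.96 = 1.408.
Total gain g = 1 − 1/A = 1 − 1/1.408 = 0.2898.
Known gains sum to 0.063 + 0.0317 + 0.16 = 0.2547.
g_veg = 0.2898 − 0.2547 = 0.04.

0.04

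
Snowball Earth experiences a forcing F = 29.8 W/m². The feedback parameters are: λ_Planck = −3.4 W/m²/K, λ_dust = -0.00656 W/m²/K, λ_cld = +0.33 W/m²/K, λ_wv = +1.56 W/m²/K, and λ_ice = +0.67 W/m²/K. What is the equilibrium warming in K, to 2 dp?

Net feedback parameter λ = (−3.4) + (-0.00656) + (+0.33) + (+1.56) + (+0.67) = -0.84656 W/m²/K.
ΔT = −F/λ = −29.8/(-0.84656) = 35.20 K.

35.20 K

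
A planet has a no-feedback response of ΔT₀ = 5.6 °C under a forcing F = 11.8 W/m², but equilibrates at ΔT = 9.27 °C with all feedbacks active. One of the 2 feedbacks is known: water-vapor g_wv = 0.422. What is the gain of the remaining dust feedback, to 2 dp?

-0.03

Amplification A = ΔT/ΔT₀ = 9.27/5.6 = 1.655.
Total gain g = 1 − 1/A = 1 − 1/1.655 = 0.3958.
The known gain is 0.422.
g_dust = 0.3958 − 0.422 = -0.03.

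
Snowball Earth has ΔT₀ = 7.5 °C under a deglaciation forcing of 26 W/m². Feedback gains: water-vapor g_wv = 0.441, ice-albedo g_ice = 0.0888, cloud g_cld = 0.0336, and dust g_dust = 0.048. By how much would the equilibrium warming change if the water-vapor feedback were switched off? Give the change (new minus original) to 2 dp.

-10.26 °C

Original: g = 0.6114, ΔT = 7.5/(1−0.6114) = 19.3001 °C.
Without water-vapor: g' = 0.1704, ΔT' = 7.5/(1−0.1704) = 9.0405 °C.
Change = 9.0405 − 19.3001 = -10.26 °C.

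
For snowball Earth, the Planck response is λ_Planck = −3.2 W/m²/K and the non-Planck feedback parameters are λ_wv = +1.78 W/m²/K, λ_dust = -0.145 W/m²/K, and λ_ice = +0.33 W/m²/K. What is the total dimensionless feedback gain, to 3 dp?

Convert to gains: g_wv = 1.78/3.2 = 0.5563; g_dust = -0.145/3.2 = -0.04531; g_ice = 0.33/3.2 = 0.1031.
Total gain g = 0.61409.

0.614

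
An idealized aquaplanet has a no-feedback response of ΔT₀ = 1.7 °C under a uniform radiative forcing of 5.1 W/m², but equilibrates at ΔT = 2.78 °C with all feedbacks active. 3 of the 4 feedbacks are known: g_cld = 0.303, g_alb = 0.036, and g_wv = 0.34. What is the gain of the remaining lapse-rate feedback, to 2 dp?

Amplification A = ΔT/ΔT₀ = 2.78/1.7 = 1.635.
Total gain g = 1 − 1/A = 1 − 1/1.635 = 0.3884.
Known gains sum to 0.303 + 0.036 + 0.34 = 0.679.
g_lr = 0.3884 − 0.679 = -0.29.

-0.29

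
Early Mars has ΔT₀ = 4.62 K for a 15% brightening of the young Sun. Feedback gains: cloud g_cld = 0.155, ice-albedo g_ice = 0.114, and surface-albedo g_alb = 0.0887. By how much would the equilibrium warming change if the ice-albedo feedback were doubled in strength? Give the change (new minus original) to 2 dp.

1.55 K

Original: g = 0.3577, ΔT = 4.62/(1−0.3577) = 7.1929 K.
With doubled ice-albedo: g' = 0.4717, ΔT' = 4.62/(1−0.4717) = 8.7450 K.
Change = 8.7450 − 7.1929 = 1.55 K.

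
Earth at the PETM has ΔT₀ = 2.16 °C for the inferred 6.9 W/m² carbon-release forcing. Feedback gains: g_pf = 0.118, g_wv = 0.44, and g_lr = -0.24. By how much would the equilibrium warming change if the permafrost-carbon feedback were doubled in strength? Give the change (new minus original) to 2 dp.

Original: g = 0.318, ΔT = 2.16/(1−0.318) = 3.1672 °C.
With doubled permafrost-carbon: g' = 0.436, ΔT' = 2.16/(1−0.436) = 3.8298 °C.
Change = 3.8298 − 3.1672 = 0.66 °C.

0.66 °C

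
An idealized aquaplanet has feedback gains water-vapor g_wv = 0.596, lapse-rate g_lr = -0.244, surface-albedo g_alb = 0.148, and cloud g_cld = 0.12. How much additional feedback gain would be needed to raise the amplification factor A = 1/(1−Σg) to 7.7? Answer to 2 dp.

Current total gain = 0.62.
Target gain for A = 7.7: g* = 1 − 1/7.7 = 0.8701.
Additional gain needed = 0.8701 − 0.62 = 0.25.

0.25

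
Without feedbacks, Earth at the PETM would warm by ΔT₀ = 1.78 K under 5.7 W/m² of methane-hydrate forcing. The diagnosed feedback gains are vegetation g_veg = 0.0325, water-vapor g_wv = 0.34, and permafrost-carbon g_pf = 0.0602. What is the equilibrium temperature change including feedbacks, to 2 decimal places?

3.14 K

Total gain g = 0.0325 + 0.34 + 0.0602 = 0.4327.
Amplification A = 1/(1 − 0.4327) = 1.763.
ΔT = 1.78 × 1.763 = 3.14 K.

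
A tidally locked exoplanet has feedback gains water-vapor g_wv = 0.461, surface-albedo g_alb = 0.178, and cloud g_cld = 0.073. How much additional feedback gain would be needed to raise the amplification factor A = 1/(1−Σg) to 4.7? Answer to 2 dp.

0.08

Current total gain = 0.712.
Target gain for A = 4.7: g* = 1 − 1/4.7 = 0.7872.
Additional gain needed = 0.7872 − 0.712 = 0.08.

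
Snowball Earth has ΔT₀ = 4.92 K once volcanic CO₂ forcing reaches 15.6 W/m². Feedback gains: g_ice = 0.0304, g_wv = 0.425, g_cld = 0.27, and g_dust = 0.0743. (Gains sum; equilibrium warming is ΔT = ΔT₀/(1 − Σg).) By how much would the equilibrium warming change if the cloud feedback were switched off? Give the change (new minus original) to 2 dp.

-14.10 K

Original: g = 0.7997, ΔT = 4.92/(1−0.7997) = 24.5632 K.
Without cloud: g' = 0.5297, ΔT' = 4.92/(1−0.5297) = 10.4614 K.
Change = 10.4614 − 24.5632 = -14.10 K.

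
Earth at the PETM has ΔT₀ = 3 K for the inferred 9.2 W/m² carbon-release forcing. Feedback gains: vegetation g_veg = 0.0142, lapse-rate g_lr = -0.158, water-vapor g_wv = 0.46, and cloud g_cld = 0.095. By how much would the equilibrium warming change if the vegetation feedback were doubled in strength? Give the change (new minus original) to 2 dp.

Original: g = 0.4112, ΔT = 3/(1−0.4112) = 5.0951 K.
With doubled vegetation: g' = 0.4254, ΔT' = 3/(1−0.4254) = 5.2210 K.
Change = 5.2210 − 5.0951 = 0.13 K.

0.13 K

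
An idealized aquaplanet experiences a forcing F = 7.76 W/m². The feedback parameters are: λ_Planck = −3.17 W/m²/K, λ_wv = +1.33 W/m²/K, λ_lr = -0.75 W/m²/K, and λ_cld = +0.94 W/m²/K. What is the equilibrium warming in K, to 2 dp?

4.70 K

Net feedback parameter λ = (−3.17) + (+1.33) + (-0.75) + (+0.94) = -1.65 W/m²/K.
ΔT = −F/λ = −7.76/(-1.65) = 4.70 K.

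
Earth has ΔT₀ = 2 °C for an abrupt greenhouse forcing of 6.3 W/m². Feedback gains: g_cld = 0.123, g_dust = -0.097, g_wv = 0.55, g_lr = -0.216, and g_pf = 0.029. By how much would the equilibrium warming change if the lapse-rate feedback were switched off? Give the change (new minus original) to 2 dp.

1.79 °C

Original: g = 0.389, ΔT = 2/(1−0.389) = 3.2733 °C.
Without lapse-rate: g' = 0.605, ΔT' = 2/(1−0.605) = 5.0633 °C.
Change = 5.0633 − 3.2733 = 1.79 °C.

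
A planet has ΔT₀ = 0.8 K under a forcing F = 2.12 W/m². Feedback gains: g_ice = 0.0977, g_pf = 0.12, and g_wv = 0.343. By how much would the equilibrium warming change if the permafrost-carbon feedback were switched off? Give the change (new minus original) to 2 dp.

-0.39 K

Original: g = 0.5607, ΔT = 0.8/(1−0.5607) = 1.8211 K.
Without permafrost-carbon: g' = 0.4407, ΔT' = 0.8/(1−0.4407) = 1.4304 K.
Change = 1.4304 − 1.8211 = -0.39 K.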